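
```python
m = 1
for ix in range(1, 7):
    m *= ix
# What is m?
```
Trace:
  m=1
  m=1, ix=1
  m=2, ix=2
  m=6, ix=3
  m=24, ix=4
  m=120, ix=5
  m=720, ix=6

Final answer: 720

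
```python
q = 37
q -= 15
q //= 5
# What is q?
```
Trace:
  q=37
  q=22
  q=4

Final answer: 4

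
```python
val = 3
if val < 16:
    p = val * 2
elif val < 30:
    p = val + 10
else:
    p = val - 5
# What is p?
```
Trace:
  val=3
  val=3, p=6

Final answer: 6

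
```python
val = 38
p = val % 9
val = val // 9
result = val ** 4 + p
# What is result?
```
Trace:
  val=38
  val=38, p=2
  val=4, p=2
  val=4, p=2, result=258

Final answer: 258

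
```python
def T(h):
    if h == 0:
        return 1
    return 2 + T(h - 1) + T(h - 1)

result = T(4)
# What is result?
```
Call trace (a repeated sub-call is expanded the first time; later identical calls just restate its return value):
T(h=4)
  T(h=3)
    T(h=2)
      T(h=1)
        T(h=0)
        -> return 1
        T(h=0)
        -> return 1
      -> return 4
      T(h=1) -> return 4  (same call as traced above)
    -> return 10
    T(h=2) -> return 10  (same call as traced above)
  -> return 22
  T(h=3) -> return 22  (same call as traced above)
-> return 46

Final answer: 46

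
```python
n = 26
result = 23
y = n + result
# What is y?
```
Trace:
  n=26
  n=26, result=23
  n=26, result=23, y=49

Final answer: 49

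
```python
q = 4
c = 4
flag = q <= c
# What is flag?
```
Trace:
  q=4
  q=4, c=4
  q=4, c=4, flag=True

Final answer: True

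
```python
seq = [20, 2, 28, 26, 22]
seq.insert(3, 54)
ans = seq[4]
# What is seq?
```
Trace:
  seq=[20, 2, 28, 26, 22]
  seq=[20, 2, 28, 54, 26, 22]
  seq=[20, 2, 28, 54, 26, 22], ans=26

Final answer: [20, 2, 28, 54, 26, 22]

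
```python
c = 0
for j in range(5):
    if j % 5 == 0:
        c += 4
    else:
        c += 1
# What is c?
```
Trace:
  c=0
  c=4, j=0
  c=5, j=1
  c=6, j=2
  c=7, j=3
  c=8, j=4

Final answer: 8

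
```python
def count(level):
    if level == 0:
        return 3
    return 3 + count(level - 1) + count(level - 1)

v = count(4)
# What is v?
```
Call trace (a repeated sub-call is expanded the first time; later identical calls just restate its return value):
count(level=4)
  count(level=3)
    count(level=2)
      count(level=1)
        count(level=0)
        -> return 3
        count(level=0)
        -> return 3
      -> return 9
      count(level=1) -> return 9  (same call as traced above)
    -> return 21
    count(level=2) -> return 21  (same call as traced above)
  -> return 45
  count(level=3) -> return 45  (same call as traced above)
-> return 93

Final answer: 93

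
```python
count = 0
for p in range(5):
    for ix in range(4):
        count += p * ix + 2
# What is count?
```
Trace:
  count=0
  count=2, p=0, ix=0
  count=4, p=0, ix=1
  count=6, p=0, ix=2
  count=8, p=0, ix=3
  count=10, p=1, ix=0
  count=13, p=1, ix=1
  count=17, p=1, ix=2
  count=22, p=1, ix=3
  count=24, p=2, ix=0
  count=28, p=2, ix=1
  count=34, p=2, ix=2
  count=42, p=2, ix=3
  count=44, p=3, ix=0
  count=49, p=3, ix=1
  count=57, p=3, ix=2
  count=68, p=3, ix=3
  count=70, p=4, ix=0
  count=76, p=4, ix=1
  count=86, p=4, ix=2
  count=100, p=4, ix=3

Final answer: 100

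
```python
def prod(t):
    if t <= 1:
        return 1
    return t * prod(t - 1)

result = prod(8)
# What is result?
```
Call trace:
prod(t=8)
  prod(t=7)
    prod(t=6)
      prod(t=5)
        prod(t=4)
          prod(t=3)
            prod(t=2)
              prod(t=1)
              -> return 1
            -> return 2
          -> return 6
        -> return 24
      -> return 120
    -> return 720
  -> return 5040
-> return 40320

Final answer: 40320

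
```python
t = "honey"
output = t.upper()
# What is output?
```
Trace:
  t='honey'
  t='honey', output='HONEY'

Final answer: 'HONEY'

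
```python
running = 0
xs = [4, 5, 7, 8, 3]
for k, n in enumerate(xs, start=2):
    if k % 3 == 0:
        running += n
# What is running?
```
Trace:
  running=0
  running=0, k=2, n=4
  running=5, k=3, n=5
  running=5, k=4, n=7
  running=5, k=5, n=8
  running=8, k=6, n=3

Final answer: 8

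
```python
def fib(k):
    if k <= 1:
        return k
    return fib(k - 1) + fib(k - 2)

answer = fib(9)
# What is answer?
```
Call trace (a repeated sub-call is expanded the first time; later identical calls just restate its return value):
fib(k=9)
  fib(k=8)
    fib(k=7)
      fib(k=6)
        fib(k=5)
          fib(k=4)
            fib(k=3)
              fib(k=2)
                fib(k=1)
                -> return 1
                fib(k=0)
                -> return 0
              -> return 1
              fib(k=1)
              -> return 1
            -> return 2
            fib(k=2) -> return 1  (same call as traced above)
          -> return 3
          fib(k=3) -> return 2  (same call as traced above)
        -> return 5
        fib(k=4) -> return 3  (same call as traced above)
      -> return 8
      fib(k=5) -> return 5  (same call as traced above)
    -> return 13
    fib(k=6) -> return 8  (same call as traced above)
  -> return 21
  fib(k=7) -> return 13  (same call as traced above)
-> return 34

Final answer: 34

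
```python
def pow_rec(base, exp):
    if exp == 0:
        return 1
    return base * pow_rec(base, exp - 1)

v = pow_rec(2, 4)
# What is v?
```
Call trace:
pow_rec(base=2, exp=4)
  pow_rec(base=2, exp=3)
    pow_rec(base=2, exp=2)
      pow_rec(base=2, exp=1)
        pow_rec(base=2, exp=0)
        -> return 1
      -> return 2
    -> return 4
  -> return 8
-> return 16

Final answer: 16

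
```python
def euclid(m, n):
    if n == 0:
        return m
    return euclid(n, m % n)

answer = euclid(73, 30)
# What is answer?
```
Call trace:
euclid(m=73, n=30)
  euclid(m=30, n=13)
    euclid(m=13, n=4)
      euclid(m=4, n=1)
        euclid(m=1, n=0)
        -> return 1
      -> return 1
    -> return 1
  -> return 1
-> return 1

Final answer: 1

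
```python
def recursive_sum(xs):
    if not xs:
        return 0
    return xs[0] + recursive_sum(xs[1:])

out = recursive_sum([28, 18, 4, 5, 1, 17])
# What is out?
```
Call trace:
recursive_sum(xs=[28, 18, 4, 5, 1, 17])
  recursive_sum(xs=[18, 4, 5, 1, 17])
    recursive_sum(xs=[4, 5, 1, 17])
      recursive_sum(xs=[5, 1, 17])
        recursive_sum(xs=[1, 17])
          recursive_sum(xs=[17])
            recursive_sum(xs=[])
            -> return 0
          -> return 17
        -> return 18
      -> return 23
    -> return 27
  -> return 45
-> return 73

Final answer: 73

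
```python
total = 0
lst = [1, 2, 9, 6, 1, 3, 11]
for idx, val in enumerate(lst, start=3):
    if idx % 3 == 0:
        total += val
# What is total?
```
Trace:
  total=0
  total=1, idx=3, val=1
  total=1, idx=4, val=2
  total=1, idx=5, val=9
  total=7, idx=6, val=6
  total=7, idx=7, val=1
  total=7, idx=8, val=3
  total=18, idx=9, val=11

Final answer: 18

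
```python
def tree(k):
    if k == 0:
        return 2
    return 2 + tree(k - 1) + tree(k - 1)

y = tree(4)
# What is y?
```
Call trace (a repeated sub-call is expanded the first time; later identical calls just restate its return value):
tree(k=4)
  tree(k=3)
    tree(k=2)
      tree(k=1)
        tree(k=0)
        -> return 2
        tree(k=0)
        -> return 2
      -> return 6
      tree(k=1) -> return 6  (same call as traced above)
    -> return 14
    tree(k=2) -> return 14  (same call as traced above)
  -> return 30
  tree(k=3) -> return 30  (same call as traced above)
-> return 62

Final answer: 62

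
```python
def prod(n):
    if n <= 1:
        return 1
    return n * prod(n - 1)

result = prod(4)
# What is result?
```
Call trace:
prod(n=4)
  prod(n=3)
    prod(n=2)
      prod(n=1)
      -> return 1
    -> return 2
  -> return 6
-> return 24

Final answer: 24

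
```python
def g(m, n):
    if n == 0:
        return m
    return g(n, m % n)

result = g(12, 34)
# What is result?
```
Call trace:
g(m=12, n=34)
  g(m=34, n=12)
    g(m=12, n=10)
      g(m=10, n=2)
        g(m=2, n=0)
        -> return 2
      -> return 2
    -> return 2
  -> return 2
-> return 2

Final answer: 2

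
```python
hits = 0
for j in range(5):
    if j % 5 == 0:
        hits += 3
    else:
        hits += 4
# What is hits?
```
Trace:
  hits=0
  hits=3, j=0
  hits=7, j=1
  hits=11, j=2
  hits=15, j=3
  hits=19, j=4

Final answer: 19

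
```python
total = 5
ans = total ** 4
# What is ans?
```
Trace:
  total=5
  total=5, ans=625

Final answer: 625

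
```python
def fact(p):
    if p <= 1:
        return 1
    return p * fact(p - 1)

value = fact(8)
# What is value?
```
Call trace:
fact(p=8)
  fact(p=7)
    fact(p=6)
      fact(p=5)
        fact(p=4)
          fact(p=3)
            fact(p=2)
              fact(p=1)
              -> return 1
            -> return 2
          -> return 6
        -> return 24
      -> return 120
    -> return 720
  -> return 5040
-> return 40320

Final answer: 40320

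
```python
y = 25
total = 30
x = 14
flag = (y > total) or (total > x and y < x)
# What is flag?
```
Trace:
  y=25
  y=25, total=30
  y=25, total=30, x=14
  y=25, total=30, x=14, flag=False

Final answer: False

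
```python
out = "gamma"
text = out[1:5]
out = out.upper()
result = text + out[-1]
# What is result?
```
Trace:
  out='gamma'
  out='gamma', text='amma'
  out='GAMMA', text='amma'
  out='GAMMA', text='amma', result='ammaA'

Final answer: 'ammaA'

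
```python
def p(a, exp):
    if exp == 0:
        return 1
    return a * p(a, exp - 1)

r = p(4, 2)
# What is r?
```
Call trace:
p(a=4, exp=2)
  p(a=4, exp=1)
    p(a=4, exp=0)
    -> return 1
  -> return 4
-> return 16

Final answer: 16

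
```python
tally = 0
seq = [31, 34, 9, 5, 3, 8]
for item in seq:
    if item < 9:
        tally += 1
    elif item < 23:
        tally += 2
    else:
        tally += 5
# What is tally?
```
Trace:
  tally=0
  tally=5, item=31
  tally=10, item=34
  tally=12, item=9
  tally=13, item=5
  tally=14, item=3
  tally=15, item=8

Final answer: 15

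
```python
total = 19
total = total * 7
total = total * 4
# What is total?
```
Trace:
  total=19
  total=133
  total=532

Final answer: 532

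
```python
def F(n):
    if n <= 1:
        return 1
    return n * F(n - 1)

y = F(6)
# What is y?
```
Call trace:
F(n=6)
  F(n=5)
    F(n=4)
      F(n=3)
        F(n=2)
          F(n=1)
          -> return 1
        -> return 2
      -> return 6
    -> return 24
  -> return 120
-> return 720

Final answer: 720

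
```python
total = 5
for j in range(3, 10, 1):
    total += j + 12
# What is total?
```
Trace:
  total=5
  total=20, j=3
  total=36, j=4
  total=53, j=5
  total=71, j=6
  total=90, j=7
  total=110, j=8
  total=131, j=9

Final answer: 131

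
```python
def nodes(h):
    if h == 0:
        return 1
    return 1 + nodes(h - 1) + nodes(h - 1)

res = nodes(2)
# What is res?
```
Call trace (a repeated sub-call is expanded the first time; later identical calls just restate its return value):
nodes(h=2)
  nodes(h=1)
    nodes(h=0)
    -> return 1
    nodes(h=0)
    -> return 1
  -> return 3
  nodes(h=1) -> return 3  (same call as traced above)
-> return 7

Final answer: 7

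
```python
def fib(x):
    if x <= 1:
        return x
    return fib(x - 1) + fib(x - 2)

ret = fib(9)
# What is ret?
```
Call trace (a repeated sub-call is expanded the first time; later identical calls just restate its return value):
fib(x=9)
  fib(x=8)
    fib(x=7)
      fib(x=6)
        fib(x=5)
          fib(x=4)
            fib(x=3)
              fib(x=2)
                fib(x=1)
                -> return 1
                fib(x=0)
                -> return 0
              -> return 1
              fib(x=1)
              -> return 1
            -> return 2
            fib(x=2) -> return 1  (same call as traced above)
          -> return 3
          fib(x=3) -> return 2  (same call as traced above)
        -> return 5
        fib(x=4) -> return 3  (same call as traced above)
      -> return 8
      fib(x=5) -> return 5  (same call as traced above)
    -> return 13
    fib(x=6) -> return 8  (same call as traced above)
  -> return 21
  fib(x=7) -> return 13  (same call as traced above)
-> return 34

Final answer: 34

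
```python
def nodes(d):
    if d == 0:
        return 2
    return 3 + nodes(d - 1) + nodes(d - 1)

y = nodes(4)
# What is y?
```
Call trace (a repeated sub-call is expanded the first time; later identical calls just restate its return value):
nodes(d=4)
  nodes(d=3)
    nodes(d=2)
      nodes(d=1)
        nodes(d=0)
        -> return 2
        nodes(d=0)
        -> return 2
      -> return 7
      nodes(d=1) -> return 7  (same call as traced above)
    -> return 17
    nodes(d=2) -> return 17  (same call as traced above)
  -> return 37
  nodes(d=3) -> return 37  (same call as traced above)
-> return 77

Final answer: 77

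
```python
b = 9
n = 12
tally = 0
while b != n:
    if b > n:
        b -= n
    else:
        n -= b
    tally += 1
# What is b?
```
Trace:
  b=9
  b=9, n=12
  b=9, n=12, tally=0
  b=9, n=3, tally=1
  b=6, n=3, tally=2
  b=3, n=3, tally=3

Final answer: 3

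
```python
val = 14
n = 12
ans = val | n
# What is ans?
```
Trace:
  val=14
  val=14, n=12
  val=14, n=12, ans=14

Final answer: 14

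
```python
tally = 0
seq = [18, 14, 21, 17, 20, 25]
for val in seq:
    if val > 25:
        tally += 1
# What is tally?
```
Trace:
  tally=0
  tally=0, val=18
  tally=0, val=14
  tally=0, val=21
  tally=0, val=17
  tally=0, val=20
  tally=0, val=25

Final answer: 0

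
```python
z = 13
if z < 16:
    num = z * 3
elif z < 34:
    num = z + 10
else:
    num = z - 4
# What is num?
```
Trace:
  z=13
  z=13, num=39

Final answer: 39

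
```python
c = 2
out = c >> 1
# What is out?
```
Trace:
  c=2
  c=2, out=1

Final answer: 1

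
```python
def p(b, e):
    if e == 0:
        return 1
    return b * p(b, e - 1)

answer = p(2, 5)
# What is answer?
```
Call trace:
p(b=2, e=5)
  p(b=2, e=4)
    p(b=2, e=3)
      p(b=2, e=2)
        p(b=2, e=1)
          p(b=2, e=0)
          -> return 1
        -> return 2
      -> return 4
    -> return 8
  -> return 16
-> return 32

Final answer: 32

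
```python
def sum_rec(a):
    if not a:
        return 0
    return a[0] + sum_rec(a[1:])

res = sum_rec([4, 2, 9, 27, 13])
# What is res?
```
Call trace:
sum_rec(a=[4, 2, 9, 27, 13])
  sum_rec(a=[2, 9, 27, 13])
    sum_rec(a=[9, 27, 13])
      sum_rec(a=[27, 13])
        sum_rec(a=[13])
          sum_rec(a=[])
          -> return 0
        -> return 13
      -> return 40
    -> return 49
  -> return 51
-> return 55

Final answer: 55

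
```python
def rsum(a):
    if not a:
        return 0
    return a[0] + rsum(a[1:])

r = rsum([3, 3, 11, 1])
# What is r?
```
Call trace:
rsum(a=[3, 3, 11, 1])
  rsum(a=[3, 11, 1])
    rsum(a=[11, 1])
      rsum(a=[1])
        rsum(a=[])
        -> return 0
      -> return 1
    -> return 12
  -> return 15
-> return 18

Final answer: 18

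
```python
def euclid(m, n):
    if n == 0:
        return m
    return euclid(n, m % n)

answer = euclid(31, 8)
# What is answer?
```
Call trace:
euclid(m=31, n=8)
  euclid(m=8, n=7)
    euclid(m=7, n=1)
      euclid(m=1, n=0)
      -> return 1
    -> return 1
  -> return 1
-> return 1

Final answer: 1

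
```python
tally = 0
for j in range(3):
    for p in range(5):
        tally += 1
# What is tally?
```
Trace:
  tally=0
  tally=1, j=0, p=0
  tally=2, j=0, p=1
  tally=3, j=0, p=2
  tally=4, j=0, p=3
  tally=5, j=0, p=4
  tally=6, j=1, p=0
  tally=7, j=1, p=1
  tally=8, j=1, p=2
  tally=9, j=1, p=3
  tally=10, j=1, p=4
  tally=11, j=2, p=0
  tally=12, j=2, p=1
  tally=13, j=2, p=2
  tally=14, j=2, p=3
  tally=15, j=2, p=4

Final answer: 15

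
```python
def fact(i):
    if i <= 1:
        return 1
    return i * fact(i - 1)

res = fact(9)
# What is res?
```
Call trace:
fact(i=9)
  fact(i=8)
    fact(i=7)
      fact(i=6)
        fact(i=5)
          fact(i=4)
            fact(i=3)
              fact(i=2)
                fact(i=1)
                -> return 1
              -> return 2
            -> return 6
          -> return 24
        -> return 120
      -> return 720
    -> return 5040
  -> return 40320
-> return 362880

Final answer: 362880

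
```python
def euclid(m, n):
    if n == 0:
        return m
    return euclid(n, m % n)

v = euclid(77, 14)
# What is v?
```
Call trace:
euclid(m=77, n=14)
  euclid(m=14, n=7)
    euclid(m=7, n=0)
    -> return 7
  -> return 7
-> return 7

Final answer: 7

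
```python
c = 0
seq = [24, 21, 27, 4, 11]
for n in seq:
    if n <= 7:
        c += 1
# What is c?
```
Trace:
  c=0
  c=0, n=24
  c=0, n=21
  c=0, n=27
  c=1, n=4
  c=1, n=11

Final answer: 1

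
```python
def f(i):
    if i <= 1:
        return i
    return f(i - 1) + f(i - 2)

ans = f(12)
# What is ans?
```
Call trace (a repeated sub-call is expanded the first time; later identical calls just restate its return value):
f(i=12)
  f(i=11)
    f(i=10)
      f(i=9)
        f(i=8)
          f(i=7)
            f(i=6)
              f(i=5)
                f(i=4)
                  f(i=3)
                    f(i=2)
                      f(i=1)
                      -> return 1
                      f(i=0)
                      -> return 0
                    -> return 1
                    f(i=1)
                    -> return 1
                  -> return 2
                  f(i=2) -> return 1  (same call as traced above)
                -> return 3
                f(i=3) -> return 2  (same call as traced above)
              -> return 5
              f(i=4) -> return 3  (same call as traced above)
            -> return 8
            f(i=5) -> return 5  (same call as traced above)
          -> return 13
          f(i=6) -> return 8  (same call as traced above)
        -> return 21
        f(i=7) -> return 13  (same call as traced above)
      -> return 34
      f(i=8) -> return 21  (same call as traced above)
    -> return 55
    f(i=9) -> return 34  (same call as traced above)
  -> return 89
  f(i=10) -> return 55  (same call as traced above)
-> return 144

Final answer: 144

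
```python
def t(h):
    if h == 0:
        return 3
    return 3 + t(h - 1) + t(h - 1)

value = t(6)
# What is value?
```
Call trace (a repeated sub-call is expanded the first time; later identical calls just restate its return value):
t(h=6)
  t(h=5)
    t(h=4)
      t(h=3)
        t(h=2)
          t(h=1)
            t(h=0)
            -> return 3
            t(h=0)
            -> return 3
          -> return 9
          t(h=1) -> return 9  (same call as traced above)
        -> return 21
        t(h=2) -> return 21  (same call as traced above)
      -> return 45
      t(h=3) -> return 45  (same call as traced above)
    -> return 93
    t(h=4) -> return 93  (same call as traced above)
  -> return 189
  t(h=5) -> return 189  (same call as traced above)
-> return 381

Final answer: 381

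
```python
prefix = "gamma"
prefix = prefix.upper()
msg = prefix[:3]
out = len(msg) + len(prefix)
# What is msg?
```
Trace:
  prefix='gamma'
  prefix='GAMMA'
  prefix='GAMMA', msg='GAM'
  prefix='GAMMA', msg='GAM', out=8

Final answer: 'GAM'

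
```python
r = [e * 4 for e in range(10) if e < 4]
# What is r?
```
Trace:
  e=0
  e=1
  e=2
  e=3
  e=4
  e=5
  e=6
  e=7
  e=8
  e=9
  r=[0, 4, 8, 12]

Final answer: [0, 4, 8, 12]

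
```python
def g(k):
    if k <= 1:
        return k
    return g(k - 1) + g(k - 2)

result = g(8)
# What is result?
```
Call trace (a repeated sub-call is expanded the first time; later identical calls just restate its return value):
g(k=8)
  g(k=7)
    g(k=6)
      g(k=5)
        g(k=4)
          g(k=3)
            g(k=2)
              g(k=1)
              -> return 1
              g(k=0)
              -> return 0
            -> return 1
            g(k=1)
            -> return 1
          -> return 2
          g(k=2) -> return 1  (same call as traced above)
        -> return 3
        g(k=3) -> return 2  (same call as traced above)
      -> return 5
      g(k=4) -> return 3  (same call as traced above)
    -> return 8
    g(k=5) -> return 5  (same call as traced above)
  -> return 13
  g(k=6) -> return 8  (same call as traced above)
-> return 21

Final answer: 21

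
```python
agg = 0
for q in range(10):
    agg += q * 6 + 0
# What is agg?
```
Trace:
  agg=0
  agg=0, q=0
  agg=6, q=1
  agg=18, q=2
  agg=36, q=3
  agg=60, q=4
  agg=90, q=5
  agg=126, q=6
  agg=168, q=7
  agg=216, q=8
  agg=270, q=9

Final answer: 270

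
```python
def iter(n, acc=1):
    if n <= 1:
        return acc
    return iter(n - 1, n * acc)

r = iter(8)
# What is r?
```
Call trace:
iter(n=8, acc=1)
  iter(n=7, acc=8)
    iter(n=6, acc=56)
      iter(n=5, acc=336)
        iter(n=4, acc=1680)
          iter(n=3, acc=6720)
            iter(n=2, acc=20160)
              iter(n=1, acc=40320)
              -> return 40320
            -> return 40320
          -> return 40320
        -> return 40320
      -> return 40320
    -> return 40320
  -> return 40320
-> return 40320

Final answer: 40320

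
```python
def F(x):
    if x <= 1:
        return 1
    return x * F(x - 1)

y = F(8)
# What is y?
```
Call trace:
F(x=8)
  F(x=7)
    F(x=6)
      F(x=5)
        F(x=4)
          F(x=3)
            F(x=2)
              F(x=1)
              -> return 1
            -> return 2
          -> return 6
        -> return 24
      -> return 120
    -> return 720
  -> return 5040
-> return 40320

Final answer: 40320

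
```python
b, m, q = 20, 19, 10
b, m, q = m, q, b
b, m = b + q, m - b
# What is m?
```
Trace:
  b=20, m=19, q=10
  b=19, m=10, q=20
  b=39, m=-9, q=20

Final answer: -9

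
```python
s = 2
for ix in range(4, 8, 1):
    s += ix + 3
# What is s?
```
Trace:
  s=2
  s=9, ix=4
  s=17, ix=5
  s=26, ix=6
  s=36, ix=7

Final answer: 36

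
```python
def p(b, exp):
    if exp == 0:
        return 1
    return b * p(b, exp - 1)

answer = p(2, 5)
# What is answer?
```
Call trace:
p(b=2, exp=5)
  p(b=2, exp=4)
    p(b=2, exp=3)
      p(b=2, exp=2)
        p(b=2, exp=1)
          p(b=2, exp=0)
          -> return 1
        -> return 2
      -> return 4
    -> return 8
  -> return 16
-> return 32

Final answer: 32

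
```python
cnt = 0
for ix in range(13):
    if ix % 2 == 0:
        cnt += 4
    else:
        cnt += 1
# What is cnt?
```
Trace:
  cnt=0
  cnt=4, ix=0
  cnt=5, ix=1
  cnt=9, ix=2
  cnt=10, ix=3
  cnt=14, ix=4
  cnt=15, ix=5
  cnt=19, ix=6
  cnt=20, ix=7
  cnt=24, ix=8
  cnt=25, ix=9
  cnt=29, ix=10
  cnt=30, ix=11
  cnt=34, ix=12

Final answer: 34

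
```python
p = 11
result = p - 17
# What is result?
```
Trace:
  p=11
  p=11, result=-6

Final answer: -6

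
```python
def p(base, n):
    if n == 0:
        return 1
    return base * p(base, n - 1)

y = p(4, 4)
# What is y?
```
Call trace:
p(base=4, n=4)
  p(base=4, n=3)
    p(base=4, n=2)
      p(base=4, n=1)
        p(base=4, n=0)
        -> return 1
      -> return 4
    -> return 16
  -> return 64
-> return 256

Final answer: 256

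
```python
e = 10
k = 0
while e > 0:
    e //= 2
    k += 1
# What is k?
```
Trace:
  e=10
  e=10, k=0
  e=5, k=1
  e=2, k=2
  e=1, k=3
  e=0, k=4

Final answer: 4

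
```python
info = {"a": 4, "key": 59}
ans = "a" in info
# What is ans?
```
Trace:
  info={'a': 4, 'key': 59}
  info={'a': 4, 'key': 59}, ans=True

Final answer: True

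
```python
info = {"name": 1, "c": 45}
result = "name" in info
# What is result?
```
Trace:
  info={'name': 1, 'c': 45}
  info={'name': 1, 'c': 45}, result=True

Final answer: True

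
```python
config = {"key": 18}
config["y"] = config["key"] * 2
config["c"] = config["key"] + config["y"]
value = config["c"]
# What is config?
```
Trace:
  config={'key': 18}
  config={'key': 18, 'y': 36}
  config={'key': 18, 'y': 36, 'c': 54}
  config={'key': 18, 'y': 36, 'c': 54}, value=54

Final answer: {'key': 18, 'y': 36, 'c': 54}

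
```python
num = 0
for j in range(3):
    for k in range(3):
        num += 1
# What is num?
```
Trace:
  num=0
  num=1, j=0, k=0
  num=2, j=0, k=1
  num=3, j=0, k=2
  num=4, j=1, k=0
  num=5, j=1, k=1
  num=6, j=1, k=2
  num=7, j=2, k=0
  num=8, j=2, k=1
  num=9, j=2, k=2

Final answer: 9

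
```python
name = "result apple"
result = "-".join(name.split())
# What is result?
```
Trace:
  name='result apple'
  name='result apple', result='result-apple'

Final answer: 'result-apple'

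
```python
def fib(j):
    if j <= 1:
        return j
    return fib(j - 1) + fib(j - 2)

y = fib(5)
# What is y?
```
Call trace (a repeated sub-call is expanded the first time; later identical calls just restate its return value):
fib(j=5)
  fib(j=4)
    fib(j=3)
      fib(j=2)
        fib(j=1)
        -> return 1
        fib(j=0)
        -> return 0
      -> return 1
      fib(j=1)
      -> return 1
    -> return 2
    fib(j=2) -> return 1  (same call as traced above)
  -> return 3
  fib(j=3) -> return 2  (same call as traced above)
-> return 5

Final answer: 5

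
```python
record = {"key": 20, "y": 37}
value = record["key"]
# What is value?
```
Trace:
  record={'key': 20, 'y': 37}
  record={'key': 20, 'y': 37}, value=20

Final answer: 20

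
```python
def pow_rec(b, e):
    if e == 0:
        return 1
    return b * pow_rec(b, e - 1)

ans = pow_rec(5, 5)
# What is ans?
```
Call trace:
pow_rec(b=5, e=5)
  pow_rec(b=5, e=4)
    pow_rec(b=5, e=3)
      pow_rec(b=5, e=2)
        pow_rec(b=5, e=1)
          pow_rec(b=5, e=0)
          -> return 1
        -> return 5
      -> return 25
    -> return 125
  -> return 625
-> return 3125

Final answer: 3125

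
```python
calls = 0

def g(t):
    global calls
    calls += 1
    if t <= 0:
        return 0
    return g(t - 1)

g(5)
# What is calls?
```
Call trace:
g(t=5)
  g(t=4)
    g(t=3)
      g(t=2)
        g(t=1)
          g(t=0)
          -> return 0
        -> return 0
      -> return 0
    -> return 0
  -> return 0
-> return 0

calls is incremented once per call. g is entered once for each t = 5, 4, 3, 2, 1, 0 (the t <= 0 call returns without recursing), i.e. 5 + 1 calls.
calls = 6

Final answer: 6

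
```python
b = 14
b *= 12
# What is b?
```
Trace:
  b=14
  b=168

Final answer: 168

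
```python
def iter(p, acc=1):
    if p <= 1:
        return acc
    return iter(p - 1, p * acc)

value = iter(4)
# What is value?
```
Call trace:
iter(p=4, acc=1)
  iter(p=3, acc=4)
    iter(p=2, acc=12)
      iter(p=1, acc=24)
      -> return 24
    -> return 24
  -> return 24
-> return 24

Final answer: 24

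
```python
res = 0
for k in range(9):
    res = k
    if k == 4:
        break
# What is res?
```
Trace:
  res=0
  res=0, k=0
  res=1, k=1
  res=2, k=2
  res=3, k=3
  res=4, k=4

Final answer: 4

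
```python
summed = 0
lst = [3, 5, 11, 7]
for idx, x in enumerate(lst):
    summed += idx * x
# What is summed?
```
Trace:
  summed=0
  summed=0, idx=0, x=3
  summed=5, idx=1, x=5
  summed=27, idx=2, x=11
  summed=48, idx=3, x=7

Final answer: 48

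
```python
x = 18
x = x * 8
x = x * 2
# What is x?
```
Trace:
  x=18
  x=144
  x=288

Final answer: 288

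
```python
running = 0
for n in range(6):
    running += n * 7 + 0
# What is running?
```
Trace:
  running=0
  running=0, n=0
  running=7, n=1
  running=21, n=2
  running=42, n=3
  running=70, n=4
  running=105, n=5

Final answer: 105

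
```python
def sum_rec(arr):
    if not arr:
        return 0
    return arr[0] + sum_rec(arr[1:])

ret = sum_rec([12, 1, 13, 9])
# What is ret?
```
Call trace:
sum_rec(arr=[12, 1, 13, 9])
  sum_rec(arr=[1, 13, 9])
    sum_rec(arr=[13, 9])
      sum_rec(arr=[9])
        sum_rec(arr=[])
        -> return 0
      -> return 9
    -> return 22
  -> return 23
-> return 35

Final answer: 35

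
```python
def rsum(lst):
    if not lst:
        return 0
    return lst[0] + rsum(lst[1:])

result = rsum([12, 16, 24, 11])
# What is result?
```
Call trace:
rsum(lst=[12, 16, 24, 11])
  rsum(lst=[16, 24, 11])
    rsum(lst=[24, 11])
      rsum(lst=[11])
        rsum(lst=[])
        -> return 0
      -> return 11
    -> return 35
  -> return 51
-> return 63

Final answer: 63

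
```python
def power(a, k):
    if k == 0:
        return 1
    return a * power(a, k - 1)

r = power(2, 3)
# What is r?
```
Call trace:
power(a=2, k=3)
  power(a=2, k=2)
    power(a=2, k=1)
      power(a=2, k=0)
      -> return 1
    -> return 2
  -> return 4
-> return 8

Final answer: 8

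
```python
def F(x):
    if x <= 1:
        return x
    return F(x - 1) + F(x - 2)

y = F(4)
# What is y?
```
Call trace (a repeated sub-call is expanded the first time; later identical calls just restate its return value):
F(x=4)
  F(x=3)
    F(x=2)
      F(x=1)
      -> return 1
      F(x=0)
      -> return 0
    -> return 1
    F(x=1)
    -> return 1
  -> return 2
  F(x=2) -> return 1  (same call as traced above)
-> return 3

Final answer: 3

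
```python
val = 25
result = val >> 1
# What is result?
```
Trace:
  val=25
  val=25, result=12

Final answer: 12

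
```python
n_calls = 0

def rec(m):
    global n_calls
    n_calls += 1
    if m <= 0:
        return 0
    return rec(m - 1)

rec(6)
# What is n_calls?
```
Call trace:
rec(m=6)
  rec(m=5)
    rec(m=4)
      rec(m=3)
        rec(m=2)
          rec(m=1)
            rec(m=0)
            -> return 0
          -> return 0
        -> return 0
      -> return 0
    -> return 0
  -> return 0
-> return 0

n_calls is incremented once per call. rec is entered once for each m = 6, 5, 4, 3, 2, 1, 0 (the m <= 0 call returns without recursing), i.e. 6 + 1 calls.
n_calls = 7

Final answer: 7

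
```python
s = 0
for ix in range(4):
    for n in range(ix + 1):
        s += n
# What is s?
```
Trace:
  s=0
  s=0, ix=0, n=0
  s=0, ix=1, n=0
  s=1, ix=1, n=1
  s=1, ix=2, n=0
  s=2, ix=2, n=1
  s=4, ix=2, n=2
  s=4, ix=3, n=0
  s=5, ix=3, n=1
  s=7, ix=3, n=2
  s=10, ix=3, n=3

Final answer: 10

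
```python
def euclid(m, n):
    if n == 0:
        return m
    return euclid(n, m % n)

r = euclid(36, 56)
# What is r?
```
Call trace:
euclid(m=36, n=56)
  euclid(m=56, n=36)
    euclid(m=36, n=20)
      euclid(m=20, n=16)
        euclid(m=16, n=4)
          euclid(m=4, n=0)
          -> return 4
        -> return 4
      -> return 4
    -> return 4
  -> return 4
-> return 4

Final answer: 4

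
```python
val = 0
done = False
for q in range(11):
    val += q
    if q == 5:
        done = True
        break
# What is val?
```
Trace:
  val=0
  val=0, done=False
  val=0, done=False, q=0
  val=1, done=False, q=1
  val=3, done=False, q=2
  val=6, done=False, q=3
  val=10, done=False, q=4
  val=15, done=True, q=5

Final answer: 15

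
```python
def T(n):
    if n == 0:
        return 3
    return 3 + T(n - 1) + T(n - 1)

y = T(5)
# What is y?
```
Call trace (a repeated sub-call is expanded the first time; later identical calls just restate its return value):
T(n=5)
  T(n=4)
    T(n=3)
      T(n=2)
        T(n=1)
          T(n=0)
          -> return 3
          T(n=0)
          -> return 3
        -> return 9
        T(n=1) -> return 9  (same call as traced above)
      -> return 21
      T(n=2) -> return 21  (same call as traced above)
    -> return 45
    T(n=3) -> return 45  (same call as traced above)
  -> return 93
  T(n=4) -> return 93  (same call as traced above)
-> return 189

Final answer: 189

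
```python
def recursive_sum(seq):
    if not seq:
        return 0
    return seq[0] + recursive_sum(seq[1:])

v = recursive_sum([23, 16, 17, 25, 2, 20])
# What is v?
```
Call trace:
recursive_sum(seq=[23, 16, 17, 25, 2, 20])
  recursive_sum(seq=[16, 17, 25, 2, 20])
    recursive_sum(seq=[17, 25, 2, 20])
      recursive_sum(seq=[25, 2, 20])
        recursive_sum(seq=[2, 20])
          recursive_sum(seq=[20])
            recursive_sum(seq=[])
            -> return 0
          -> return 20
        -> return 22
      -> return 47
    -> return 64
  -> return 80
-> return 103

Final answer: 103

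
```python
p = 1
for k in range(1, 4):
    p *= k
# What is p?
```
Trace:
  p=1
  p=1, k=1
  p=2, k=2
  p=6, k=3

Final answer: 6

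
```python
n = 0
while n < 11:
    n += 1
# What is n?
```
Trace:
  n=0
  n=1
  n=2
  n=3
  n=4
  n=5
  n=6
  n=7
  n=8
  n=9
  n=10
  n=11

Final answer: 11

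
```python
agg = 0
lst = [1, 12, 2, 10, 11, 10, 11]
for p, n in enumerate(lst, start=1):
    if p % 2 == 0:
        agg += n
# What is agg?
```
Trace:
  agg=0
  agg=0, p=1, n=1
  agg=12, p=2, n=12
  agg=12, p=3, n=2
  agg=22, p=4, n=10
  agg=22, p=5, n=11
  agg=32, p=6, n=10
  agg=32, p=7, n=11

Final answer: 32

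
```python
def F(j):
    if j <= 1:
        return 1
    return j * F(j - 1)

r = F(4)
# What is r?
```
Call trace:
F(j=4)
  F(j=3)
    F(j=2)
      F(j=1)
      -> return 1
    -> return 2
  -> return 6
-> return 24

Final answer: 24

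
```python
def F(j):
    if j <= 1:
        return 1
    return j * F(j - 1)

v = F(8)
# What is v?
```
Call trace:
F(j=8)
  F(j=7)
    F(j=6)
      F(j=5)
        F(j=4)
          F(j=3)
            F(j=2)
              F(j=1)
              -> return 1
            -> return 2
          -> return 6
        -> return 24
      -> return 120
    -> return 720
  -> return 5040
-> return 40320

Final answer: 40320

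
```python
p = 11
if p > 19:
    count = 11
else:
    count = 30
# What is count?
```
Trace:
  p=11
  p=11, count=30

Final answer: 30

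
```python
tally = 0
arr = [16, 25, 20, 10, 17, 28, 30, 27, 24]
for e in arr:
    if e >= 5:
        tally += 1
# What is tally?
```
Trace:
  tally=0
  tally=1, e=16
  tally=2, e=25
  tally=3, e=20
  tally=4, e=10
  tally=5, e=17
  tally=6, e=28
  tally=7, e=30
  tally=8, e=27
  tally=9, e=24

Final answer: 9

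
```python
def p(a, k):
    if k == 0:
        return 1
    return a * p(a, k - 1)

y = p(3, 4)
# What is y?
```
Call trace:
p(a=3, k=4)
  p(a=3, k=3)
    p(a=3, k=2)
      p(a=3, k=1)
        p(a=3, k=0)
        -> return 1
      -> return 3
    -> return 9
  -> return 27
-> return 81

Final answer: 81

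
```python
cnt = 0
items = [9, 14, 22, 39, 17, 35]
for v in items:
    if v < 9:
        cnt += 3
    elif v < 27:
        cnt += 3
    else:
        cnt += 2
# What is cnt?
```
Trace:
  cnt=0
  cnt=3, v=9
  cnt=6, v=14
  cnt=9, v=22
  cnt=11, v=39
  cnt=14, v=17
  cnt=16, v=35

Final answer: 16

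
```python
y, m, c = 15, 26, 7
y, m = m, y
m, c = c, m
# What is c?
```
Trace:
  y=15, m=26, c=7
  y=26, m=15, c=7
  y=26, m=7, c=15

Final answer: 15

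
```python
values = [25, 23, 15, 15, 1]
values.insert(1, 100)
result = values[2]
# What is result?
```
Trace:
  values=[25, 23, 15, 15, 1]
  values=[25, 100, 23, 15, 15, 1]
  values=[25, 100, 23, 15, 15, 1], result=23

Final answer: 23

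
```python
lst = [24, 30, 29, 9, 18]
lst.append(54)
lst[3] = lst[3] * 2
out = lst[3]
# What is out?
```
Trace:
  lst=[24, 30, 29, 9, 18]
  lst=[24, 30, 29, 9, 18, 54]
  lst=[24, 30, 29, 18, 18, 54]
  lst=[24, 30, 29, 18, 18, 54], out=18

Final answer: 18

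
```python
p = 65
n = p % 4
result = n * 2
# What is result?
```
Trace:
  p=65
  p=65, n=1
  p=65, n=1, result=2

Final answer: 2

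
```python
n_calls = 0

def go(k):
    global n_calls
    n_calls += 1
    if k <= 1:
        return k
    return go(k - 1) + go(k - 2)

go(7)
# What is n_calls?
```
Call trace (a repeated sub-call is expanded the first time; later identical calls just restate its return value):
go(k=7)
  go(k=6)
    go(k=5)
      go(k=4)
        go(k=3)
          go(k=2)
            go(k=1)
            -> return 1
            go(k=0)
            -> return 0
          -> return 1
          go(k=1)
          -> return 1
        -> return 2
        go(k=2) -> return 1  (same call as traced above)
      -> return 3
      go(k=3) -> return 2  (same call as traced above)
    -> return 5
    go(k=4) -> return 3  (same call as traced above)
  -> return 8
  go(k=5) -> return 5  (same call as traced above)
-> return 13

n_calls is incremented once per call, so count the calls in each subtree. Let C(k) = number of calls made by go(k).
C(0) = C(1) = 1 (base case, no recursion); C(k) = 1 + C(k - 1) + C(k - 2) otherwise.
C(2) = 1 + C(1) + C(0) = 1 + 1 + 1 = 3
C(3) = 1 + C(2) + C(1) = 1 + 3 + 1 = 5
C(4) = 1 + C(3) + C(2) = 1 + 5 + 3 = 9
C(5) = 1 + C(4) + C(3) = 1 + 9 + 5 = 15
C(6) = 1 + C(5) + C(4) = 1 + 15 + 9 = 25
C(7) = 1 + C(6) + C(5) = 1 + 25 + 15 = 41
n_calls = C(7) = 41

Final answer: 41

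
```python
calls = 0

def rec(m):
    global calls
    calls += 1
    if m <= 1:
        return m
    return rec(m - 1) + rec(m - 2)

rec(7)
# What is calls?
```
Call trace (a repeated sub-call is expanded the first time; later identical calls just restate its return value):
rec(m=7)
  rec(m=6)
    rec(m=5)
      rec(m=4)
        rec(m=3)
          rec(m=2)
            rec(m=1)
            -> return 1
            rec(m=0)
            -> return 0
          -> return 1
          rec(m=1)
          -> return 1
        -> return 2
        rec(m=2) -> return 1  (same call as traced above)
      -> return 3
      rec(m=3) -> return 2  (same call as traced above)
    -> return 5
    rec(m=4) -> return 3  (same call as traced above)
  -> return 8
  rec(m=5) -> return 5  (same call as traced above)
-> return 13

calls is incremented once per call, so count the calls in each subtree. Let C(m) = number of calls made by rec(m).
C(0) = C(1) = 1 (base case, no recursion); C(m) = 1 + C(m - 1) + C(m - 2) otherwise.
C(2) = 1 + C(1) + C(0) = 1 + 1 + 1 = 3
C(3) = 1 + C(2) + C(1) = 1 + 3 + 1 = 5
C(4) = 1 + C(3) + C(2) = 1 + 5 + 3 = 9
C(5) = 1 + C(4) + C(3) = 1 + 9 + 5 = 15
C(6) = 1 + C(5) + C(4) = 1 + 15 + 9 = 25
C(7) = 1 + C(6) + C(5) = 1 + 25 + 15 = 41
calls = C(7) = 41

Final answer: 41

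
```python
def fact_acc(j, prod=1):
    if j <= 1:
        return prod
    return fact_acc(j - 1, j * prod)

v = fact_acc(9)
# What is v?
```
Call trace:
fact_acc(j=9, prod=1)
  fact_acc(j=8, prod=9)
    fact_acc(j=7, prod=72)
      fact_acc(j=6, prod=504)
        fact_acc(j=5, prod=3024)
          fact_acc(j=4, prod=15120)
            fact_acc(j=3, prod=60480)
              fact_acc(j=2, prod=181440)
                fact_acc(j=1, prod=362880)
                -> return 362880
              -> return 362880
            -> return 362880
          -> return 362880
        -> return 362880
      -> return 362880
    -> return 362880
  -> return 362880
-> return 362880

Final answer: 362880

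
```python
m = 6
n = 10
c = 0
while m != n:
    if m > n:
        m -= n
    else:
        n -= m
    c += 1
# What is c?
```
Trace:
  m=6
  m=6, n=10
  m=6, n=10, c=0
  m=6, n=4, c=1
  m=2, n=4, c=2
  m=2, n=2, c=3

Final answer: 3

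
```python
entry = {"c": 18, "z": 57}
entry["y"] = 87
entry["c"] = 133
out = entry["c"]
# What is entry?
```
Trace:
  entry={'c': 18, 'z': 57}
  entry={'c': 18, 'z': 57, 'y': 87}
  entry={'c': 133, 'z': 57, 'y': 87}
  entry={'c': 133, 'z': 57, 'y': 87}, out=133

Final answer: {'c': 133, 'z': 57, 'y': 87}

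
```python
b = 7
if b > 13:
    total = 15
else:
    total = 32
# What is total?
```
Trace:
  b=7
  b=7, total=32

Final answer: 32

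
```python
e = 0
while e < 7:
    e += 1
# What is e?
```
Trace:
  e=0
  e=1
  e=2
  e=3
  e=4
  e=5
  e=6
  e=7

Final answer: 7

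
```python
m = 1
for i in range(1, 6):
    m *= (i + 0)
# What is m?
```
Trace:
  m=1
  m=1, i=1
  m=2, i=2
  m=6, i=3
  m=24, i=4
  m=120, i=5

Final answer: 120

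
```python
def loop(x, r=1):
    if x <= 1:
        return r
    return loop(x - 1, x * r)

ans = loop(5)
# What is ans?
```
Call trace:
loop(x=5, r=1)
  loop(x=4, r=5)
    loop(x=3, r=20)
      loop(x=2, r=60)
        loop(x=1, r=120)
        -> return 120
      -> return 120
    -> return 120
  -> return 120
-> return 120

Final answer: 120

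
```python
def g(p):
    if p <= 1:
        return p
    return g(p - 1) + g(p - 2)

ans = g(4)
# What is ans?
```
Call trace (a repeated sub-call is expanded the first time; later identical calls just restate its return value):
g(p=4)
  g(p=3)
    g(p=2)
      g(p=1)
      -> return 1
      g(p=0)
      -> return 0
    -> return 1
    g(p=1)
    -> return 1
  -> return 2
  g(p=2) -> return 1  (same call as traced above)
-> return 3

Final answer: 3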